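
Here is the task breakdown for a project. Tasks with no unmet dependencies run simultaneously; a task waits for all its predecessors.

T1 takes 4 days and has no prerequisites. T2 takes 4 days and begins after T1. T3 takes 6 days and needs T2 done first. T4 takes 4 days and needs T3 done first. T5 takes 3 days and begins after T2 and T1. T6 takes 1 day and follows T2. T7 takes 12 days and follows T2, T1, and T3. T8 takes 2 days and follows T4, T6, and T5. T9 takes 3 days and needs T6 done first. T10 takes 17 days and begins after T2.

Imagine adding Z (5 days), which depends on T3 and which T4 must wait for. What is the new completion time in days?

Originally the project takes 26 days.
With Z inserted, T4 now waits for max(T3, Z).
New critical path: T1→T2→T3→T7 = 4+4+6+12 = 26 ⇒ 26 days.

26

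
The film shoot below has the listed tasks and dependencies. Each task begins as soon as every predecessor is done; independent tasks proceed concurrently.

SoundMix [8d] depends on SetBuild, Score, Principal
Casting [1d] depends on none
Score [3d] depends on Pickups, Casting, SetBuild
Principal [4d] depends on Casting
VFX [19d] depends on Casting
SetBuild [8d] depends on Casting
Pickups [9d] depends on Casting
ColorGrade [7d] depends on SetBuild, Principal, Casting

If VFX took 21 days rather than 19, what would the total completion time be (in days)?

Critical path before the change: Casting→Pickups→Score→SoundMix = 1+9+3+8 = 21 giving 21 days.
VFX has 1 day of float (longest path through it is 20).
The binding chain switches to Casting→VFX = 1+21 = 22; finish 22 days.

22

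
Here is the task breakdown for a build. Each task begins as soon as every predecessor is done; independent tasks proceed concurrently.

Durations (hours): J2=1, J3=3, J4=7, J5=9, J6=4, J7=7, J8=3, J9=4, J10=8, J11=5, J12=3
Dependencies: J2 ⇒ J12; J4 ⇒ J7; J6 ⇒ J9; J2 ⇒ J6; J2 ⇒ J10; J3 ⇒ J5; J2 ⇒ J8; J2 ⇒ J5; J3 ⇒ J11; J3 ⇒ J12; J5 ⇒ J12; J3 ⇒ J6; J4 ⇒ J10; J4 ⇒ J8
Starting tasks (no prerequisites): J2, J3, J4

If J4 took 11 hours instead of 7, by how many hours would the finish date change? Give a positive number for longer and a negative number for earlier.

4

As given, the longest chain is J4→J10 = 7+8 = 15, so the finish is 15 hours.
Since J4 is critical, the +4 change carries straight to that chain (now 19 hours).
The critical path is still J4→J10; finish is now 19 hours.
Change in finish: 19 − 15 = +4 hours.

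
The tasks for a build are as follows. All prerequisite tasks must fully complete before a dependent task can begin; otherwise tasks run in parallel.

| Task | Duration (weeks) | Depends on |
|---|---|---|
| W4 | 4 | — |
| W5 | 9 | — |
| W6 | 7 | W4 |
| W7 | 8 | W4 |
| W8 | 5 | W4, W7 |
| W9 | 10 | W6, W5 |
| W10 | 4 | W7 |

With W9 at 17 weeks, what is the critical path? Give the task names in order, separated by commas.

W4, W6, W9

The binding path is W4→W6→W9 = 4+7+10 = 21; finish at 21 weeks.
Since W9 is critical, the +7 change carries straight to that chain (now 28 weeks).
No other chain overtakes it, so the finish is 28 weeks.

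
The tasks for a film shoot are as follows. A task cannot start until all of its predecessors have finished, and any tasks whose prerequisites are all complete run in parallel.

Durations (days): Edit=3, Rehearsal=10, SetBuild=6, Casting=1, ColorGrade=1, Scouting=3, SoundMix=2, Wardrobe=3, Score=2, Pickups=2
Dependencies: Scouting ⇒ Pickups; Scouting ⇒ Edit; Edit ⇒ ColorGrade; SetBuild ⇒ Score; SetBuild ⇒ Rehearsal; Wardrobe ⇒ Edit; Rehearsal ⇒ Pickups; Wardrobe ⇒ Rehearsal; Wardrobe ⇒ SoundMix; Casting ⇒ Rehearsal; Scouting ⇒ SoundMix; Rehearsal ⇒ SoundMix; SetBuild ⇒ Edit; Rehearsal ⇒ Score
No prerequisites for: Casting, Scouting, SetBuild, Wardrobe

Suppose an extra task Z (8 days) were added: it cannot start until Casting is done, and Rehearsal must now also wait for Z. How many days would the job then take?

Originally the job takes 18 days.
With Z inserted, Rehearsal now waits for max(Wardrobe, Casting, SetBuild, Z).
New critical path: Casting→Z→Rehearsal→Pickups = 1+8+10+2 = 21 ⇒ 21 days.

21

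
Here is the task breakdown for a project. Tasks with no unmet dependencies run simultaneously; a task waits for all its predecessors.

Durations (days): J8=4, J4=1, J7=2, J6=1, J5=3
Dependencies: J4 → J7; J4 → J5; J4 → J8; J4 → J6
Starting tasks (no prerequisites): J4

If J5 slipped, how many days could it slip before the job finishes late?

1

The longest chain is J4→J8 = 1+4 = 5; overall finish 5 days.
The longest chain containing J5 totals 4 days.
So J5 can slip 5 − 4 = 1 day.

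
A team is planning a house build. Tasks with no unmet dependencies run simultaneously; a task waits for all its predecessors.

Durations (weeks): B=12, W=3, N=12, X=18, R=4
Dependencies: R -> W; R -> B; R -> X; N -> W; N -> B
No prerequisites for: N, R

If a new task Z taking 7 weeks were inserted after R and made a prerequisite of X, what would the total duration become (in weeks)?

29

Originally the job takes 24 weeks.
With Z inserted, X now waits for max(R, Z).
New critical path: R→Z→X = 4+7+18 = 29 ⇒ 29 weeks.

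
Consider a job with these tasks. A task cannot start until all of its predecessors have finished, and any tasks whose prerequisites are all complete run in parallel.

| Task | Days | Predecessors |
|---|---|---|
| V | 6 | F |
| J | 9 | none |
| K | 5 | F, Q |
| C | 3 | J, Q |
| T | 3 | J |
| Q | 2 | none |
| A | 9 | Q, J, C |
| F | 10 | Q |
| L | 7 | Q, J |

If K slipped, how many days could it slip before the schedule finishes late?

4

The longest chain is J→C→A = 9+3+9 = 21; overall finish 21 days.
The longest chain containing K totals 17 days.
So K can slip 21 − 17 = 4 days.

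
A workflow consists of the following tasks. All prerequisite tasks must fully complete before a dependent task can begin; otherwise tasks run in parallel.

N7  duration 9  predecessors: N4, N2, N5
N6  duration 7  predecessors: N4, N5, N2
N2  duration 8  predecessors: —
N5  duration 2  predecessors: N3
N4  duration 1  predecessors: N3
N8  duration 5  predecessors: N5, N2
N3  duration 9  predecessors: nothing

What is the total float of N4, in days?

1

The longest chain is N3→N5→N7 = 9+2+9 = 20; overall finish 20 days.
The longest chain containing N4 totals 19 days.
Slack of N4 = 10 − 9 = 1 day.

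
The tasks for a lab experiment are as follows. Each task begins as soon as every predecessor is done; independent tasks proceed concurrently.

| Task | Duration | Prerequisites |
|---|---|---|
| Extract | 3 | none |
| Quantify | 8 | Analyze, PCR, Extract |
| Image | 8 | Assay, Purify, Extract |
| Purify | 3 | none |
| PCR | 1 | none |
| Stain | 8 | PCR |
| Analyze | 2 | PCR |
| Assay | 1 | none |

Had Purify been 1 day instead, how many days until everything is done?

Critical path before the change: Purify→Image = 3+8 = 11 giving 11 days.
Since Purify is critical, the -2 change carries straight to that chain (now 9 days).
The binding chain switches to Extract→Image = 3+8 = 11; finish 11 days.

11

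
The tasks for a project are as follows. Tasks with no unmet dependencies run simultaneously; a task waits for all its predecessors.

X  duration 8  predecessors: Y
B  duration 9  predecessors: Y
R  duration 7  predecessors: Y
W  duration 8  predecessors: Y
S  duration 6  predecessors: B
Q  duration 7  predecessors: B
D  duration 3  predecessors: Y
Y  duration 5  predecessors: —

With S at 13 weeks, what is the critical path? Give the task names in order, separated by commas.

Actual critical path: Y→B→Q = 5+9+7 = 21 ⇒ 21 weeks.
S is off the critical path — its longest chain is 20 weeks, giving 1 of slack.
New critical path: Y→B→S = 5+9+13 = 27 ⇒ 27 weeks.

Y, B, S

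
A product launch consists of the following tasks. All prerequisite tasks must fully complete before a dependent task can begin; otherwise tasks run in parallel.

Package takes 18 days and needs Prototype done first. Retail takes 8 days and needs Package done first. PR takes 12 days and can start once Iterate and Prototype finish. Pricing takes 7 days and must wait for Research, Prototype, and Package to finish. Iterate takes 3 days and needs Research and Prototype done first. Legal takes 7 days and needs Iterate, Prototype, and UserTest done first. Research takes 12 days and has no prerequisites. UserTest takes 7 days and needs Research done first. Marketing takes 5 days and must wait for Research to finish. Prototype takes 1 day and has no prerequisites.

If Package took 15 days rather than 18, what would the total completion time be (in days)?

The binding path is Prototype→Package→Retail = 1+18+8 = 27; finish at 27 days.
Package is on the critical path; changing it to 15 makes that path 24 days.
Now Research→Iterate→PR = 12+3+12 = 27 is longest, so the finish becomes 27 days.

27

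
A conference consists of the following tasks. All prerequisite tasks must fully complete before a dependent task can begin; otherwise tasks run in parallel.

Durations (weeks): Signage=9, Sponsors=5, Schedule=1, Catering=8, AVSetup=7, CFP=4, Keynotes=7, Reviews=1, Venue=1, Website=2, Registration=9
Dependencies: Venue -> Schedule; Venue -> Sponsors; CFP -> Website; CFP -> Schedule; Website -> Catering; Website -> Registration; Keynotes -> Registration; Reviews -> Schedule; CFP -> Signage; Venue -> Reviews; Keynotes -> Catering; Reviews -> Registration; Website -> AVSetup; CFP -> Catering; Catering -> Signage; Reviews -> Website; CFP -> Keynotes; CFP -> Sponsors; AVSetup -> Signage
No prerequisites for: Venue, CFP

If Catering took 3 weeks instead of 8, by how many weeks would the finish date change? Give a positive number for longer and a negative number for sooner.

Baseline: CFP→Keynotes→Catering→Signage = 4+7+8+9 = 28 → 28 weeks.
Since Catering is critical, the -5 change carries straight to that chain (now 23 weeks).
No other chain overtakes it, so the finish is 23 weeks.
Change in finish: 23 − 28 = -5 weeks.

-5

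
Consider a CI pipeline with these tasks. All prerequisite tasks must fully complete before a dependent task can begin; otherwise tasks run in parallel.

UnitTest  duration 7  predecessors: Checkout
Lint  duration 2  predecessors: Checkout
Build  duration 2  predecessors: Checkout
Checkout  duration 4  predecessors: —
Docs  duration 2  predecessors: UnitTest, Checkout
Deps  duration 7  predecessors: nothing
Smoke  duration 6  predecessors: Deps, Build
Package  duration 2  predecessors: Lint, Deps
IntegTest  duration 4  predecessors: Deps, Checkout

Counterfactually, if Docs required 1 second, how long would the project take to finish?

As given, the longest chain is Checkout→UnitTest→Docs = 4+7+2 = 13, so the finish is 13 seconds.
Docs lies on that path, so at 1 second the path becomes 12 seconds.
New critical path: Deps→Smoke = 7+6 = 13 ⇒ 13 seconds.

13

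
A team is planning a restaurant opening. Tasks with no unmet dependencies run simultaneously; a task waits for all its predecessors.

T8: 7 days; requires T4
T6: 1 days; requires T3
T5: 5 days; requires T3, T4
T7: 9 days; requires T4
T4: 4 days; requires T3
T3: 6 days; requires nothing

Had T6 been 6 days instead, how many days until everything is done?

19

Baseline: T3→T4→T7 = 6+4+9 = 19 → 19 days.
T6 is off the critical path — its longest chain is 7 days, giving 12 of slack.
That remains the longest chain; total 19 days.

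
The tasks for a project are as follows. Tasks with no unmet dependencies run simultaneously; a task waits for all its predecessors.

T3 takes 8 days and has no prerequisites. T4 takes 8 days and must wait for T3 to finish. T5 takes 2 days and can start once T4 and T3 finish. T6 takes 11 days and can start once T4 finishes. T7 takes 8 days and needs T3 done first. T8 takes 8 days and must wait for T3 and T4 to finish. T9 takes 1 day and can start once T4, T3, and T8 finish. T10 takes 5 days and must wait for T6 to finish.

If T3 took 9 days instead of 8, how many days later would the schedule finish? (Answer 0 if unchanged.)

1

The binding path is T3→T4→T6→T10 = 8+8+11+5 = 32; finish at 32 days.
Since T3 is critical, the +1 change carries straight to that chain (now 33 days).
The critical path is still T3→T4→T6→T10; finish is now 33 days.
Change in finish: 33 − 32 = +1 days.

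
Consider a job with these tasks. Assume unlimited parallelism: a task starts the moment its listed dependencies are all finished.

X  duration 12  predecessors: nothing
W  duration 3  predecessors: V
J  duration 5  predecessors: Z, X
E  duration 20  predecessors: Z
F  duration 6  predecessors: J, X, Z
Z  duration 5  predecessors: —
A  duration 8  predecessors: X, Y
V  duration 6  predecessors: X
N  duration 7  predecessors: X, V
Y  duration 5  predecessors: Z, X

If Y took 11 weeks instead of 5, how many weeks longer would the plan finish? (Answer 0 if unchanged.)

6

Critical path before the change: X→Y→A = 12+5+8 = 25 giving 25 weeks.
Y is on the critical path; changing it to 11 makes that path 31 weeks.
That remains the longest chain; total 31 weeks.
Change in finish: 31 − 25 = +6 weeks.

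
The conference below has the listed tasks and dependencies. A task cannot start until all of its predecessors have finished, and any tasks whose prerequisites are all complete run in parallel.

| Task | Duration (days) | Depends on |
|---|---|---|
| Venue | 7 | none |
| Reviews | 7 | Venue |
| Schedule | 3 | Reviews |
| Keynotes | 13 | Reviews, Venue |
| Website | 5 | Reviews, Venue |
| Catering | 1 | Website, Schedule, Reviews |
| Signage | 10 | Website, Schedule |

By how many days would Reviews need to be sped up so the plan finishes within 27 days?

2

Current finish: 29 days; target: 27.
Reviews is on every critical path, so each day cut from Reviews cuts the finish by one (this holds down to a finish of 23).
Need 29 − 27 = 2 days off Reviews → Reviews becomes 5 days, finish becomes 27.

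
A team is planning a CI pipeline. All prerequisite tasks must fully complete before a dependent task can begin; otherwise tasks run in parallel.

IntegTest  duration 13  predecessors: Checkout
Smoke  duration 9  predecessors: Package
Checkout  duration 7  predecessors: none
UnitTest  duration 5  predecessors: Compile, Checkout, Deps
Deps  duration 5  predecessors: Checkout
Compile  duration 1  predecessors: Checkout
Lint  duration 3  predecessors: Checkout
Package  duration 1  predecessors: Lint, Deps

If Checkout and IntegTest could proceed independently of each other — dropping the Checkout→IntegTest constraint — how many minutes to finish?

Original critical path: Checkout→Deps→Package→Smoke = 7+5+1+9 = 22 ⇒ 22 minutes.
Without Checkout→IntegTest, IntegTest's earliest start moves from 7 to 0.
After: Checkout→Deps→Package→Smoke = 7+5+1+9 = 22 → 22 minutes.

22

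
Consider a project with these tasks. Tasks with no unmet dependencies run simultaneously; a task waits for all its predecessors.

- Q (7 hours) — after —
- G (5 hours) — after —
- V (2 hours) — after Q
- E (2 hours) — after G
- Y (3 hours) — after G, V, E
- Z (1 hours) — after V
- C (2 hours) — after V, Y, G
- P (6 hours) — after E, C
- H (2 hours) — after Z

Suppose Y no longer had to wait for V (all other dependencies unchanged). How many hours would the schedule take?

Original critical path: Q→V→Y→C→P = 7+2+3+2+6 = 20 ⇒ 20 hours.
Without V→Y, Y's earliest start moves from 9 to 7.
After: G→E→Y→C→P = 5+2+3+2+6 = 18 → 18 hours.

18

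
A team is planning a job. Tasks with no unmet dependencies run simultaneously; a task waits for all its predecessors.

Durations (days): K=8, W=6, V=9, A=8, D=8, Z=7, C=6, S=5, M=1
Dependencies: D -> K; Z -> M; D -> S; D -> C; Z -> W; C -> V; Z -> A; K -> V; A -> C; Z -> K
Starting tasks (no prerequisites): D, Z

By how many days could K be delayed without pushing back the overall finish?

Z→A→C→V = 7+8+6+9 = 30 sets the makespan at 30 days.
K finishes as early as 16 and must finish by 21.
Slack of K = 13 − 8 = 5 days.

5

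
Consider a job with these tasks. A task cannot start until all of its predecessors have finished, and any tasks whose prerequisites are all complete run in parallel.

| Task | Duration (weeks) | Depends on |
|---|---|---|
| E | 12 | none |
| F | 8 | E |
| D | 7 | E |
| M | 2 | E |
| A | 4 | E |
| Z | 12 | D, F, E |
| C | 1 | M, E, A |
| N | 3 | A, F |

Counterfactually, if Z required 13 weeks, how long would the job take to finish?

The binding path is E→F→Z = 12+8+12 = 32; finish at 32 weeks.
Z lies on that path, so at 13 weeks the path becomes 33 weeks.
The critical path is still E→F→Z; finish is now 33 weeks.

33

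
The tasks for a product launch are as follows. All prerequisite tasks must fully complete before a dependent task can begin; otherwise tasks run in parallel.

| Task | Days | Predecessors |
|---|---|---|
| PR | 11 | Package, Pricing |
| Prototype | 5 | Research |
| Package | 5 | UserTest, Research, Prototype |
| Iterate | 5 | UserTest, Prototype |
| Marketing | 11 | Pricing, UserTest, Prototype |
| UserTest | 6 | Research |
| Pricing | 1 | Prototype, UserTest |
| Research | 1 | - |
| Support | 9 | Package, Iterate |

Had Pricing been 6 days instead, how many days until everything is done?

As given, the longest chain is Research→UserTest→Package→PR = 1+6+5+11 = 23, so the finish is 23 days.
The longest path through Pricing is only 19 days, so Pricing has float 4.
Now Research→UserTest→Pricing→Marketing = 1+6+6+11 = 24 is longest, so the finish becomes 24 days.

24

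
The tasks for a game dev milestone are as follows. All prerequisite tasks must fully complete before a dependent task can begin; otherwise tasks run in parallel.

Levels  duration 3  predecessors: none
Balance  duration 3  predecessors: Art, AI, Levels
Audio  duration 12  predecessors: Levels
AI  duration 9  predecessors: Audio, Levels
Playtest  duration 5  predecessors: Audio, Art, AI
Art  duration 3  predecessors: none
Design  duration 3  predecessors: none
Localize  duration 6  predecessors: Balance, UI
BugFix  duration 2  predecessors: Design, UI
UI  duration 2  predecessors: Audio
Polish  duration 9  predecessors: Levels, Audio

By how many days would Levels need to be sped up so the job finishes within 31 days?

2

Current finish: 33 days; target: 31.
Levels is on every critical path, so each day cut from Levels cuts the finish by one (this holds down to a finish of 31).
Need 33 − 31 = 2 days off Levels → Levels becomes 1 day, finish becomes 31.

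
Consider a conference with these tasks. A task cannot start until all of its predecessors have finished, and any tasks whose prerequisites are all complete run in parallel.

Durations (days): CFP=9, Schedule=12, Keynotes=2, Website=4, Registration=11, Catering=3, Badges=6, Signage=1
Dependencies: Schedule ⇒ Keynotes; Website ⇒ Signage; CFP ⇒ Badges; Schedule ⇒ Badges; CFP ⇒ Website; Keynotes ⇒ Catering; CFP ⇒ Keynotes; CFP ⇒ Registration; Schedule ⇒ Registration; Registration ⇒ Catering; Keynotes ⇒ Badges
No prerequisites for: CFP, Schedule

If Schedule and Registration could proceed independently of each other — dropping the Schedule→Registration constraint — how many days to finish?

Before: longest chain Schedule→Registration→Catering = 12+11+3 = 26, finish 26.
Without Schedule→Registration, Registration's earliest start moves from 12 to 9.
After: CFP→Registration→Catering = 9+11+3 = 23 → 23 days.

23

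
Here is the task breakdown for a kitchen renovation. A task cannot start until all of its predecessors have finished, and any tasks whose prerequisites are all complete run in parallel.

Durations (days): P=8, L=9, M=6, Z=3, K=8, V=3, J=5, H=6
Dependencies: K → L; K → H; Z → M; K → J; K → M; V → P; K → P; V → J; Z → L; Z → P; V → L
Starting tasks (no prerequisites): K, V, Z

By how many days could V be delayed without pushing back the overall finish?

5

The longest chain is K→L = 8+9 = 17; overall finish 17 days.
The longest chain containing V totals 12 days.
Slack of V = 5 − 0 = 5 days.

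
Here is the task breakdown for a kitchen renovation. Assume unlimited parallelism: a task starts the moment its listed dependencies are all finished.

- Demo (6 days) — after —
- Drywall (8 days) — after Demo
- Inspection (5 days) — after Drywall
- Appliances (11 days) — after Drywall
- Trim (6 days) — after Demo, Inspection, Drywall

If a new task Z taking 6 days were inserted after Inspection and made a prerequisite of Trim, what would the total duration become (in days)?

31

Originally the kitchen renovation takes 25 days.
With Z inserted, Trim now waits for max(Demo, Inspection, Drywall, Z).
New critical path: Demo→Drywall→Inspection→Z→Trim = 6+8+5+6+6 = 31 ⇒ 31 days.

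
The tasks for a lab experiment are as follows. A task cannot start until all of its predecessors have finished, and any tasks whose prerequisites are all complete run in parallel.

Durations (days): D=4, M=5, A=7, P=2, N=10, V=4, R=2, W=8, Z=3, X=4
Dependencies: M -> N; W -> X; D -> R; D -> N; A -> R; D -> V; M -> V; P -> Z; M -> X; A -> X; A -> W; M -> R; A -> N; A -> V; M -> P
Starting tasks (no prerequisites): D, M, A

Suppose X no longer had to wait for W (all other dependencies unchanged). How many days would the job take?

Before: longest chain A→W→X = 7+8+4 = 19, finish 19.
Without W→X, X's earliest start moves from 15 to 7.
After: A→N = 7+10 = 17 → 17 days.

17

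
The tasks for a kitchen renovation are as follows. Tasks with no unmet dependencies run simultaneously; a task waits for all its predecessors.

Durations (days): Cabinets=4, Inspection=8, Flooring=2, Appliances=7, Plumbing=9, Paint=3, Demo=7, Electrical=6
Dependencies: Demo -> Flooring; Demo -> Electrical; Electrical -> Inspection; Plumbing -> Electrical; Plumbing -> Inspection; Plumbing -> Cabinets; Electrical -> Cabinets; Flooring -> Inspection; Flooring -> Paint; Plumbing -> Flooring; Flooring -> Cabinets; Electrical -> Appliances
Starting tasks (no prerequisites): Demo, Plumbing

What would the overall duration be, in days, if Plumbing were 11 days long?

As given, the longest chain is Plumbing→Electrical→Inspection = 9+6+8 = 23, so the finish is 23 days.
Plumbing lies on that path, so at 11 days the path becomes 25 days.
The critical path is still Plumbing→Electrical→Inspection; finish is now 25 days.

25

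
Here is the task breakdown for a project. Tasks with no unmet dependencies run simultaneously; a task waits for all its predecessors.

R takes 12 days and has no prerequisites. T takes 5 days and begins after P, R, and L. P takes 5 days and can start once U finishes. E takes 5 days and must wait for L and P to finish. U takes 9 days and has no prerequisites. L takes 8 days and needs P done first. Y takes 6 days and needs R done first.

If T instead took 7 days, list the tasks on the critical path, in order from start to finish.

Critical path before the change: U→P→L→T = 9+5+8+5 = 27 giving 27 days.
T lies on that path, so at 7 days the path becomes 29 days.
That remains the longest chain; total 29 days.

U, P, L, T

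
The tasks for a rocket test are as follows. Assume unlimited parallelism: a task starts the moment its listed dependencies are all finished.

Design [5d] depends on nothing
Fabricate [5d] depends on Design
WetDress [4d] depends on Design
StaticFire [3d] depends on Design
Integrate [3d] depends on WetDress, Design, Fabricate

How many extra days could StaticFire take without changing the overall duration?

Critical path: Design→Fabricate→Integrate = 5+5+3 = 13, so the finish is 13 days.
Longest path through StaticFire: 8 days (earliest finish 8, latest finish 13).
So StaticFire can slip 13 − 8 = 5 days.

5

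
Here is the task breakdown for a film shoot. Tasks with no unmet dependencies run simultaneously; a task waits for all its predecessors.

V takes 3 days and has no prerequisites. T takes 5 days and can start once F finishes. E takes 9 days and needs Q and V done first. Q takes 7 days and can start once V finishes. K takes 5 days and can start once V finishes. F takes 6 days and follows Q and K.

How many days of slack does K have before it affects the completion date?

V→Q→F→T = 3+7+6+5 = 21 sets the makespan at 21 days.
The longest chain containing K totals 19 days.
Float = 21 − 19 = 2.

2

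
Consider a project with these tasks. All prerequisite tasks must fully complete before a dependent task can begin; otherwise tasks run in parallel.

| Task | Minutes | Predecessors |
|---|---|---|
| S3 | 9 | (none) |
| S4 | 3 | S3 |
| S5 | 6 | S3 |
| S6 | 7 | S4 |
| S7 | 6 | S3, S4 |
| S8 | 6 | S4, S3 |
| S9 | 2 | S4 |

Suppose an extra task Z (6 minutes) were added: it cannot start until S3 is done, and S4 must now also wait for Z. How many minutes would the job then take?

Originally the job takes 19 minutes.
With Z inserted, S4 now waits for max(S3, Z).
New critical path: S3→Z→S4→S6 = 9+6+3+7 = 25 ⇒ 25 minutes.

25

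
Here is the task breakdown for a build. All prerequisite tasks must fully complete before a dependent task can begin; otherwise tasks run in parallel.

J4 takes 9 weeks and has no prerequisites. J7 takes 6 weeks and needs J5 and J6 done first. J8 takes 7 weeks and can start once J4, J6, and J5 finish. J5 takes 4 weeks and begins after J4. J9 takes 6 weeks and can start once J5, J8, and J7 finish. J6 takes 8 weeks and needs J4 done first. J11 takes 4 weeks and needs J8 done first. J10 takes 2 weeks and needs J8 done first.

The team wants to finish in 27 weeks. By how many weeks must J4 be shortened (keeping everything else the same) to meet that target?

Current finish: 30 weeks; target: 27.
J4 is on every critical path, so each week cut from J4 cuts the finish by one (this holds down to a finish of 22).
Need 30 − 27 = 3 weeks off J4 → J4 becomes 6 weeks, finish becomes 27.

3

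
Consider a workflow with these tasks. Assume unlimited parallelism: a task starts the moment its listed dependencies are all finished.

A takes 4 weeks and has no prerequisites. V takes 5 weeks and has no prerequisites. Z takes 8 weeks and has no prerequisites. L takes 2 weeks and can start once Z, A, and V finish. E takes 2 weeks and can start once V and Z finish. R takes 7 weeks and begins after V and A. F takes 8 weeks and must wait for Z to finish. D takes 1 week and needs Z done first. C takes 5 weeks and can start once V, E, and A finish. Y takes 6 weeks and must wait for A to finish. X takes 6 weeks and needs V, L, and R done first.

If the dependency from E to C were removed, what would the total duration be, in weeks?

18

Original critical path: V→R→X = 5+7+6 = 18 ⇒ 18 weeks.
Without E→C, C's earliest start moves from 10 to 5.
The longest chain is now V→R→X = 5+7+6 = 18, so the workflow takes 18 weeks.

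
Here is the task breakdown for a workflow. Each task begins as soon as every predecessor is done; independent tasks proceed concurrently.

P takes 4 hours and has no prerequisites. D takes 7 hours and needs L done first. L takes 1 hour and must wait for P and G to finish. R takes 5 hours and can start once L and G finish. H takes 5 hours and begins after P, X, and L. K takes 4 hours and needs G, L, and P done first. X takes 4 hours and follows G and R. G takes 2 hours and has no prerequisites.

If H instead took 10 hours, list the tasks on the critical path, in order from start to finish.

P, L, R, X, H

Critical path before the change: P→L→R→X→H = 4+1+5+4+5 = 19 giving 19 hours.
Since H is critical, the +5 change carries straight to that chain (now 24 hours).
The critical path is still P→L→R→X→H; finish is now 24 hours.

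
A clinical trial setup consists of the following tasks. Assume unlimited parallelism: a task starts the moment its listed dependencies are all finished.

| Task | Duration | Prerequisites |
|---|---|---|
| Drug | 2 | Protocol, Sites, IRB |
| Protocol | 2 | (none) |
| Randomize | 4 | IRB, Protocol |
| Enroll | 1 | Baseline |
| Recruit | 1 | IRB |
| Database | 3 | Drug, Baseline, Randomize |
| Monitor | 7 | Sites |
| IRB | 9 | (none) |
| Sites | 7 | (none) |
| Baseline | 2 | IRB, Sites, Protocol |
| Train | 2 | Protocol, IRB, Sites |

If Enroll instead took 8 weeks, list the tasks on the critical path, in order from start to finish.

IRB, Baseline, Enroll

Actual critical path: IRB→Randomize→Database = 9+4+3 = 16 ⇒ 16 weeks.
Enroll has 4 weeks of float (longest path through it is 12).
Now IRB→Baseline→Enroll = 9+2+8 = 19 is longest, so the finish becomes 19 weeks.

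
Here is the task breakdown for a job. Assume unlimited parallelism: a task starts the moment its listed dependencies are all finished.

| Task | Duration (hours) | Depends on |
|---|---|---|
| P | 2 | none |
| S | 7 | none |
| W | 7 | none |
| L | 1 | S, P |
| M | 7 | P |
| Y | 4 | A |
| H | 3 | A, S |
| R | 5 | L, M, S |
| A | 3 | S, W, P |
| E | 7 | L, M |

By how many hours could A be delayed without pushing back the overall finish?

2

Critical path: P→M→E = 2+7+7 = 16, so the finish is 16 hours.
The longest chain containing A totals 14 hours.
Float = 16 − 14 = 2.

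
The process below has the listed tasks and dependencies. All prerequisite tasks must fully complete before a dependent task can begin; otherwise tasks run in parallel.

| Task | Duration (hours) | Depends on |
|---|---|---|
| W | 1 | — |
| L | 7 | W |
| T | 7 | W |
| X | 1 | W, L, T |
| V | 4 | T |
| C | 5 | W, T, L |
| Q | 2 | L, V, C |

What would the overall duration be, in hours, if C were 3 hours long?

Critical path before the change: W→L→C→Q = 1+7+5+2 = 15 giving 15 hours.
C is on the critical path; changing it to 3 makes that path 13 hours.
New critical path: W→T→V→Q = 1+7+4+2 = 14 ⇒ 14 hours.

14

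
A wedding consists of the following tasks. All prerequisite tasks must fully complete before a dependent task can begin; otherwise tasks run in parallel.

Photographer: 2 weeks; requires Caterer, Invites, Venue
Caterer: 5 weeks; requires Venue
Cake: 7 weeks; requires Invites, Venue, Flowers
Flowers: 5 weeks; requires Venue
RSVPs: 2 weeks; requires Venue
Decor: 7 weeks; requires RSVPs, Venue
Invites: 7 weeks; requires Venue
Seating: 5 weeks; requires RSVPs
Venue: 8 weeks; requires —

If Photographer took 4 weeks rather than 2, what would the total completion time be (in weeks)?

22

Actual critical path: Venue→Invites→Cake = 8+7+7 = 22 ⇒ 22 weeks.
Photographer has 5 weeks of float (longest path through it is 17).
That remains the longest chain; total 22 weeks.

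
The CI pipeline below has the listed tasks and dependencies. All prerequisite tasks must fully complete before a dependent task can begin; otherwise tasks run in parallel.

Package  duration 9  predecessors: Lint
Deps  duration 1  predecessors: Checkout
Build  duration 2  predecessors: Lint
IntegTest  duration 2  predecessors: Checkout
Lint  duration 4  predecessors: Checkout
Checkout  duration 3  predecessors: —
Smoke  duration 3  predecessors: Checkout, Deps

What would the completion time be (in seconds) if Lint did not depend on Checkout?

13

Before: longest chain Checkout→Lint→Package = 3+4+9 = 16, finish 16.
Without Checkout→Lint, Lint's earliest start moves from 3 to 0.
After: Lint→Package = 4+9 = 13 → 13 seconds.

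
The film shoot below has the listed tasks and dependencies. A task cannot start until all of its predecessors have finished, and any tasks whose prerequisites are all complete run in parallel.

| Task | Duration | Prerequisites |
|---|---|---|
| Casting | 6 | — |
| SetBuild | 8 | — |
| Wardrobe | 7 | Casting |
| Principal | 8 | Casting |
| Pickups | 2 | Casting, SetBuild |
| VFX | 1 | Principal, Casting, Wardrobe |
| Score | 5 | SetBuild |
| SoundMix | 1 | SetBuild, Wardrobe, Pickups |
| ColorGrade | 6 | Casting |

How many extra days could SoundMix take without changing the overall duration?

1

Casting→Principal→VFX = 6+8+1 = 15 sets the makespan at 15 days.
Longest path through SoundMix: 14 days (earliest finish 14, latest finish 15).
So SoundMix can slip 15 − 14 = 1 day.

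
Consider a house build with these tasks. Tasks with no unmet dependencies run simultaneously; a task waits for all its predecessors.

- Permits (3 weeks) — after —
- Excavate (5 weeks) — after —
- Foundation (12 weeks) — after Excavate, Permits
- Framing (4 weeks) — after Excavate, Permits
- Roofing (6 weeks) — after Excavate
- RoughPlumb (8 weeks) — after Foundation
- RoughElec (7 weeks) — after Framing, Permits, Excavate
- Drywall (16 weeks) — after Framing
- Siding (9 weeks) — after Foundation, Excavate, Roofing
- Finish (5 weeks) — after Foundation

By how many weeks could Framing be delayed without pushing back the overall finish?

Critical path: Excavate→Foundation→Siding = 5+12+9 = 26, so the finish is 26 weeks.
Framing finishes as early as 9 and must finish by 10.
Float = 26 − 25 = 1.

1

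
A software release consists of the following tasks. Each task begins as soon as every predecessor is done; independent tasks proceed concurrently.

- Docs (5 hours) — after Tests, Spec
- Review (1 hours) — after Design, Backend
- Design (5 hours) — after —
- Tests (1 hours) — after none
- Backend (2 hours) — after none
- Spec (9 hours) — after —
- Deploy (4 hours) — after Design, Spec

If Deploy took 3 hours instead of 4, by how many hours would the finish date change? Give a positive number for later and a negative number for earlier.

0

As given, the longest chain is Spec→Docs = 9+5 = 14, so the finish is 14 hours.
The longest path through Deploy is only 13 hours, so Deploy has float 1.
The critical path is still Spec→Docs; finish is now 14 hours.
Change in finish: 14 − 14 = +0 hours.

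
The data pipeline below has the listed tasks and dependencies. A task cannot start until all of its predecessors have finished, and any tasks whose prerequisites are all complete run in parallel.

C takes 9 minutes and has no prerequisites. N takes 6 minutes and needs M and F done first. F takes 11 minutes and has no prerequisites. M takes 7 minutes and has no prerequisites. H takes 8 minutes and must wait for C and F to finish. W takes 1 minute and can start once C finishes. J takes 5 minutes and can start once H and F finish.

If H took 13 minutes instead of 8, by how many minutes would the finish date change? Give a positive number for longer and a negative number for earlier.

5

Baseline: F→H→J = 11+8+5 = 24 → 24 minutes.
H lies on that path, so at 13 minutes the path becomes 29 minutes.
That remains the longest chain; total 29 minutes.
Change in finish: 29 − 24 = +5 minutes.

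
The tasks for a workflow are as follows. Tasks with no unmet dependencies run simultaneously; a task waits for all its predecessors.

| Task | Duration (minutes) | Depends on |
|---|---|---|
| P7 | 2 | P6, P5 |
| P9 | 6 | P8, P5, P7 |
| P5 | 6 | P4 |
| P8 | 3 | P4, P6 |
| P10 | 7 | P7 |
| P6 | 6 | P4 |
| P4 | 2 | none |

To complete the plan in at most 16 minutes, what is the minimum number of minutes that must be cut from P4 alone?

Current finish: 17 minutes; target: 16.
P4 is on every critical path, so each minute cut from P4 cuts the finish by one (this holds down to a finish of 16).
Need 17 − 16 = 1 minute off P4 → P4 becomes 1 minute, finish becomes 16.

1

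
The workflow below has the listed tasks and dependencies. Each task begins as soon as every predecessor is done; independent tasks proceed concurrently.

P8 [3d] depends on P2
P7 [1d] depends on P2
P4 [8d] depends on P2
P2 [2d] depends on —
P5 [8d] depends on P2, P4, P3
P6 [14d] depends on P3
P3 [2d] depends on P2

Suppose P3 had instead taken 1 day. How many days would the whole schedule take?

18

As given, the longest chain is P2→P3→P6 = 2+2+14 = 18, so the finish is 18 days.
P3 is on the critical path; changing it to 1 makes that path 17 days.
The binding chain switches to P2→P4→P5 = 2+8+8 = 18; finish 18 days.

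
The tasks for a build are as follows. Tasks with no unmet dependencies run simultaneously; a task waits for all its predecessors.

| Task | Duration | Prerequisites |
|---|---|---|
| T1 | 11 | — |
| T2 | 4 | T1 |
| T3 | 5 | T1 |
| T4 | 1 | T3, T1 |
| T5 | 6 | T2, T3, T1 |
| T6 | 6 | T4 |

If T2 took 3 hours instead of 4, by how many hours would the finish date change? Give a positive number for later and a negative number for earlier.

0

The binding path is T1→T3→T4→T6 = 11+5+1+6 = 23; finish at 23 hours.
The longest path through T2 is only 21 hours, so T2 has float 2.
The critical path is still T1→T3→T4→T6; finish is now 23 hours.
Change in finish: 23 − 23 = +0 hours.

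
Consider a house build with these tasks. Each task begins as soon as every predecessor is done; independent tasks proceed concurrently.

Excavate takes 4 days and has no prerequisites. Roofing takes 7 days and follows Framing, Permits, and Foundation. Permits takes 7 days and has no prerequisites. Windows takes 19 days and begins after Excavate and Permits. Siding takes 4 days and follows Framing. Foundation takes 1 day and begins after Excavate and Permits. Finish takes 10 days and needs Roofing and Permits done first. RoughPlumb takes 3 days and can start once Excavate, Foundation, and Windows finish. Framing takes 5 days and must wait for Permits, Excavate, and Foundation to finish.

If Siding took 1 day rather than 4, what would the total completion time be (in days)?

30

Baseline: Permits→Foundation→Framing→Roofing→Finish = 7+1+5+7+10 = 30 → 30 days.
Siding has 13 days of float (longest path through it is 17).
The critical path is still Permits→Foundation→Framing→Roofing→Finish; finish is now 30 days.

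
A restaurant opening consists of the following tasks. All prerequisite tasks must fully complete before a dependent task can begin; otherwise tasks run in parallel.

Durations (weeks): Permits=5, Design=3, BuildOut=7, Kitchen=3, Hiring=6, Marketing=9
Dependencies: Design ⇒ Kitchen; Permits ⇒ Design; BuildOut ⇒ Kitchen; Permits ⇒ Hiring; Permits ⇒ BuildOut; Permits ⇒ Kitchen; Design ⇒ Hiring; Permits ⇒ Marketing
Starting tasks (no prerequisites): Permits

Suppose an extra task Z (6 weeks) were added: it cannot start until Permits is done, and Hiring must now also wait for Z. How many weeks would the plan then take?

17

Originally the plan takes 15 weeks.
With Z inserted, Hiring now waits for max(Design, Permits, Z).
New critical path: Permits→Z→Hiring = 5+6+6 = 17 ⇒ 17 weeks.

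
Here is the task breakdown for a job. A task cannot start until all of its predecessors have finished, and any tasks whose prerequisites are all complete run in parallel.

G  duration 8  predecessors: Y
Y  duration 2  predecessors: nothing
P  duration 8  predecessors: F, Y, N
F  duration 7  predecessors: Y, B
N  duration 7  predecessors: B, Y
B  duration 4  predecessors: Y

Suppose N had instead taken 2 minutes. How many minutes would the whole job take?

21

Baseline: Y→B→N→P = 2+4+7+8 = 21 → 21 minutes.
N is on the critical path; changing it to 2 makes that path 16 minutes.
The binding chain switches to Y→B→F→P = 2+4+7+8 = 21; finish 21 minutes.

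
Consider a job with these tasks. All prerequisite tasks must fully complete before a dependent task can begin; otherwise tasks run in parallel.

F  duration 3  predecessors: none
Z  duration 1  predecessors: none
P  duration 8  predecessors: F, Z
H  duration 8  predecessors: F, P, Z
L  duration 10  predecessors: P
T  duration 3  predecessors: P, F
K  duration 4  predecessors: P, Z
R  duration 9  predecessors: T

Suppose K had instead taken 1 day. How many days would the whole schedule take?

Actual critical path: F→P→T→R = 3+8+3+9 = 23 ⇒ 23 days.
K has 8 days of float (longest path through it is 15).
The critical path is still F→P→T→R; finish is now 23 days.

23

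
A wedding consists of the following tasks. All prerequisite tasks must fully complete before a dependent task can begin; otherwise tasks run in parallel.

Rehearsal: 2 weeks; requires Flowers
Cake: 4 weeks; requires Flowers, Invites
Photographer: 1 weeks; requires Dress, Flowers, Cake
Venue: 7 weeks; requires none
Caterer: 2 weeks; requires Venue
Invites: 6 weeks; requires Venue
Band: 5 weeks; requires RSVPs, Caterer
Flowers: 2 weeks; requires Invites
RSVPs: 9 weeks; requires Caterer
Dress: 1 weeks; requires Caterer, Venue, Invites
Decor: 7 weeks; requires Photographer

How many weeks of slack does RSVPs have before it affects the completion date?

Critical path: Venue→Invites→Flowers→Cake→Photographer→Decor = 7+6+2+4+1+7 = 27, so the finish is 27 weeks.
The longest chain containing RSVPs totals 23 weeks.
Float = 27 − 23 = 4.

4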